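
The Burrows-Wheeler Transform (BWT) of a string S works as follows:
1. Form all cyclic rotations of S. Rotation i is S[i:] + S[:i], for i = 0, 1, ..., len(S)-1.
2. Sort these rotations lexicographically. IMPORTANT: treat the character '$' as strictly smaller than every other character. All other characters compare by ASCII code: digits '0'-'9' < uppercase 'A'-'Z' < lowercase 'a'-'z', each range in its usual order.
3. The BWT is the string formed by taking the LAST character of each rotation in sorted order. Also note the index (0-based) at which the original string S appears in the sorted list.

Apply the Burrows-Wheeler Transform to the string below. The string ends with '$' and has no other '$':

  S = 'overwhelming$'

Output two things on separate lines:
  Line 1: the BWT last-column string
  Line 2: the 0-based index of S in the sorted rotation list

Answer: ghvnwmeli$eor
9

Derivation:
All 13 rotations (rotation i = S[i:]+S[:i]):
  rot[0] = overwhelming$
  rot[1] = verwhelming$o
  rot[2] = erwhelming$ov
  rot[3] = rwhelming$ove
  rot[4] = whelming$over
  rot[5] = helming$overw
  rot[6] = elming$overwh
  rot[7] = lming$overwhe
  rot[8] = ming$overwhel
  rot[9] = ing$overwhelm
  rot[10] = ng$overwhelmi
  rot[11] = g$overwhelmin
  rot[12] = $overwhelming
Sorted (with $ < everything):
  sorted[0] = $overwhelming  (last char: 'g')
  sorted[1] = elming$overwh  (last char: 'h')
  sorted[2] = erwhelming$ov  (last char: 'v')
  sorted[3] = g$overwhelmin  (last char: 'n')
  sorted[4] = helming$overw  (last char: 'w')
  sorted[5] = ing$overwhelm  (last char: 'm')
  sorted[6] = lming$overwhe  (last char: 'e')
  sorted[7] = ming$overwhel  (last char: 'l')
  sorted[8] = ng$overwhelmi  (last char: 'i')
  sorted[9] = overwhelming$  (last char: '$')
  sorted[10] = rwhelming$ove  (last char: 'e')
  sorted[11] = verwhelming$o  (last char: 'o')
  sorted[12] = whelming$over  (last char: 'r')
Last column: ghvnwmeli$eor
Original string S is at sorted index 9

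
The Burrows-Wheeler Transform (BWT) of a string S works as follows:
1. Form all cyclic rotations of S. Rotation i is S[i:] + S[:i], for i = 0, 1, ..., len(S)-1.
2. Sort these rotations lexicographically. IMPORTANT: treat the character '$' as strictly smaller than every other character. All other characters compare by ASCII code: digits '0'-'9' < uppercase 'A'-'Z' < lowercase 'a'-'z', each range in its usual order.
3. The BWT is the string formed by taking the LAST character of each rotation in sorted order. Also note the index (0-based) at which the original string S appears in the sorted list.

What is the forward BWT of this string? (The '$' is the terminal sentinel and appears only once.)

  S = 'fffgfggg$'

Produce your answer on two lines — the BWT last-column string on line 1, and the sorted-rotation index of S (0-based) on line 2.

Answer: g$ffggfgf
1

Derivation:
All 9 rotations (rotation i = S[i:]+S[:i]):
  rot[0] = fffgfggg$
  rot[1] = ffgfggg$f
  rot[2] = fgfggg$ff
  rot[3] = gfggg$fff
  rot[4] = fggg$fffg
  rot[5] = ggg$fffgf
  rot[6] = gg$fffgfg
  rot[7] = g$fffgfgg
  rot[8] = $fffgfggg
Sorted (with $ < everything):
  sorted[0] = $fffgfggg  (last char: 'g')
  sorted[1] = fffgfggg$  (last char: '$')
  sorted[2] = ffgfggg$f  (last char: 'f')
  sorted[3] = fgfggg$ff  (last char: 'f')
  sorted[4] = fggg$fffg  (last char: 'g')
  sorted[5] = g$fffgfgg  (last char: 'g')
  sorted[6] = gfggg$fff  (last char: 'f')
  sorted[7] = gg$fffgfg  (last char: 'g')
  sorted[8] = ggg$fffgf  (last char: 'f')
Last column: g$ffggfgf
Original string S is at sorted index 1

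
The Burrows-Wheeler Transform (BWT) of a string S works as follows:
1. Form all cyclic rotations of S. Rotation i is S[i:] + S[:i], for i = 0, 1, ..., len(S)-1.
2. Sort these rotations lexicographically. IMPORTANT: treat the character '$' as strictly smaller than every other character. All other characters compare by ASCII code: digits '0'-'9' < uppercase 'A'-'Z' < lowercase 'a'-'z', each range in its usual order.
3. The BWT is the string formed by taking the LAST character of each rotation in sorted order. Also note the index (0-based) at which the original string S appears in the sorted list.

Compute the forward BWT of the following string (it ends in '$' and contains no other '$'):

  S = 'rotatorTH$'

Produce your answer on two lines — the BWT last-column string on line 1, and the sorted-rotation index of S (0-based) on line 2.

All 10 rotations (rotation i = S[i:]+S[:i]):
  rot[0] = rotatorTH$
  rot[1] = otatorTH$r
  rot[2] = tatorTH$ro
  rot[3] = atorTH$rot
  rot[4] = torTH$rota
  rot[5] = orTH$rotat
  rot[6] = rTH$rotato
  rot[7] = TH$rotator
  rot[8] = H$rotatorT
  rot[9] = $rotatorTH
Sorted (with $ < everything):
  sorted[0] = $rotatorTH  (last char: 'H')
  sorted[1] = H$rotatorT  (last char: 'T')
  sorted[2] = TH$rotator  (last char: 'r')
  sorted[3] = atorTH$rot  (last char: 't')
  sorted[4] = orTH$rotat  (last char: 't')
  sorted[5] = otatorTH$r  (last char: 'r')
  sorted[6] = rTH$rotato  (last char: 'o')
  sorted[7] = rotatorTH$  (last char: '$')
  sorted[8] = tatorTH$ro  (last char: 'o')
  sorted[9] = torTH$rota  (last char: 'a')
Last column: HTrttro$oa
Original string S is at sorted index 7

Answer: HTrttro$oa
7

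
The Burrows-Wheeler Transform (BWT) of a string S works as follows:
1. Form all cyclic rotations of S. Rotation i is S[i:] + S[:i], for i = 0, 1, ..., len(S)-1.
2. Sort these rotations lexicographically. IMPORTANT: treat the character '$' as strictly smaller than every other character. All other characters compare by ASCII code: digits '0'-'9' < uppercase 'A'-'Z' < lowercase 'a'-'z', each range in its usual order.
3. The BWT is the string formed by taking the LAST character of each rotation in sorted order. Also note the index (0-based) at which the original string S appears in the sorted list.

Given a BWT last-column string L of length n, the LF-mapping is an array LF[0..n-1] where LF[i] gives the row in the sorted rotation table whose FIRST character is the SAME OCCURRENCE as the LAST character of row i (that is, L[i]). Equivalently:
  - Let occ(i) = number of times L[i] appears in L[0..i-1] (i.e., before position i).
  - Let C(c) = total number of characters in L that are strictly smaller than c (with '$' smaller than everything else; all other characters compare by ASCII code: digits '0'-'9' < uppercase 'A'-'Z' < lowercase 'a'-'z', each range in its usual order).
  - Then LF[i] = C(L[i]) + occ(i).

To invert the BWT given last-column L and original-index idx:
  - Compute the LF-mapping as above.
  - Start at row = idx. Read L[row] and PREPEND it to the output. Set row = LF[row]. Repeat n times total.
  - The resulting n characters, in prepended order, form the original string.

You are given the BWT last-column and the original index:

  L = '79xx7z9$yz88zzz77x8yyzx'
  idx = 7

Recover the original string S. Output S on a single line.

Answer: 8z98x7yzxz8x77yzxzzy97$

Derivation:
LF mapping: 1 8 10 11 2 17 9 0 14 18 5 6 19 20 21 3 4 12 7 15 16 22 13
Walk LF starting at row 7, prepending L[row]:
  step 1: row=7, L[7]='$', prepend. Next row=LF[7]=0
  step 2: row=0, L[0]='7', prepend. Next row=LF[0]=1
  step 3: row=1, L[1]='9', prepend. Next row=LF[1]=8
  step 4: row=8, L[8]='y', prepend. Next row=LF[8]=14
  step 5: row=14, L[14]='z', prepend. Next row=LF[14]=21
  step 6: row=21, L[21]='z', prepend. Next row=LF[21]=22
  step 7: row=22, L[22]='x', prepend. Next row=LF[22]=13
  step 8: row=13, L[13]='z', prepend. Next row=LF[13]=20
  step 9: row=20, L[20]='y', prepend. Next row=LF[20]=16
  step 10: row=16, L[16]='7', prepend. Next row=LF[16]=4
  step 11: row=4, L[4]='7', prepend. Next row=LF[4]=2
  step 12: row=2, L[2]='x', prepend. Next row=LF[2]=10
  step 13: row=10, L[10]='8', prepend. Next row=LF[10]=5
  step 14: row=5, L[5]='z', prepend. Next row=LF[5]=17
  step 15: row=17, L[17]='x', prepend. Next row=LF[17]=12
  step 16: row=12, L[12]='z', prepend. Next row=LF[12]=19
  step 17: row=19, L[19]='y', prepend. Next row=LF[19]=15
  step 18: row=15, L[15]='7', prepend. Next row=LF[15]=3
  step 19: row=3, L[3]='x', prepend. Next row=LF[3]=11
  step 20: row=11, L[11]='8', prepend. Next row=LF[11]=6
  step 21: row=6, L[6]='9', prepend. Next row=LF[6]=9
  step 22: row=9, L[9]='z', prepend. Next row=LF[9]=18
  step 23: row=18, L[18]='8', prepend. Next row=LF[18]=7
Reversed output: 8z98x7yzxz8x77yzxzzy97$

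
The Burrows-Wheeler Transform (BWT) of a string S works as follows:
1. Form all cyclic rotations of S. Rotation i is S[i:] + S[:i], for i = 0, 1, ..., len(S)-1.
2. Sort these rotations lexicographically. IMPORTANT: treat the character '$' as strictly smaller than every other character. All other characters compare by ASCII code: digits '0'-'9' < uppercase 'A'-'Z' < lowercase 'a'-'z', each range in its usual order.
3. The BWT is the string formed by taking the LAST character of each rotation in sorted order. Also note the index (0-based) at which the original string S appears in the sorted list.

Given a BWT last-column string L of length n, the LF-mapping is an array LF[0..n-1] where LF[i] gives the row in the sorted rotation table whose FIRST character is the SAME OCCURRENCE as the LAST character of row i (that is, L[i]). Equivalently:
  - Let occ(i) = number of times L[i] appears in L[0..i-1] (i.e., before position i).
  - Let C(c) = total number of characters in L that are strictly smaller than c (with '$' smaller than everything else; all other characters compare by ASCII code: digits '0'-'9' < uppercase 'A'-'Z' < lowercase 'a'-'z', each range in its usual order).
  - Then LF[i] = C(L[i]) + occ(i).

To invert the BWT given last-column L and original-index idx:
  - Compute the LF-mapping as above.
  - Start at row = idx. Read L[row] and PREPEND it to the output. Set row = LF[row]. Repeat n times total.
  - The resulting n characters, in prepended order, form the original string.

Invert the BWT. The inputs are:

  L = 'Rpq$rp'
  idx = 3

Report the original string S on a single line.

LF mapping: 1 2 4 0 5 3
Walk LF starting at row 3, prepending L[row]:
  step 1: row=3, L[3]='$', prepend. Next row=LF[3]=0
  step 2: row=0, L[0]='R', prepend. Next row=LF[0]=1
  step 3: row=1, L[1]='p', prepend. Next row=LF[1]=2
  step 4: row=2, L[2]='q', prepend. Next row=LF[2]=4
  step 5: row=4, L[4]='r', prepend. Next row=LF[4]=5
  step 6: row=5, L[5]='p', prepend. Next row=LF[5]=3
Reversed output: prqpR$

Answer: prqpR$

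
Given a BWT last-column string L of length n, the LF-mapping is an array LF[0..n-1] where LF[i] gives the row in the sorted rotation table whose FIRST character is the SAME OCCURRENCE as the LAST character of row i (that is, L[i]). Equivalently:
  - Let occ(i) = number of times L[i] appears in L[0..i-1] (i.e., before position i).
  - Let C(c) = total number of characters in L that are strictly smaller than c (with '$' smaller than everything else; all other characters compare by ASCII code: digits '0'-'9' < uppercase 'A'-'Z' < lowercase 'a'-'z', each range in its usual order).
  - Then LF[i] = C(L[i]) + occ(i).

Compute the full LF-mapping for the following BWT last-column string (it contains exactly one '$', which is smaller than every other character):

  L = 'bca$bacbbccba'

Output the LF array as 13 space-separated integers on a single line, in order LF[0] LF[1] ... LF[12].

Answer: 4 9 1 0 5 2 10 6 7 11 12 8 3

Derivation:
Char counts: '$':1, 'a':3, 'b':5, 'c':4
C (first-col start): C('$')=0, C('a')=1, C('b')=4, C('c')=9
L[0]='b': occ=0, LF[0]=C('b')+0=4+0=4
L[1]='c': occ=0, LF[1]=C('c')+0=9+0=9
L[2]='a': occ=0, LF[2]=C('a')+0=1+0=1
L[3]='$': occ=0, LF[3]=C('$')+0=0+0=0
L[4]='b': occ=1, LF[4]=C('b')+1=4+1=5
L[5]='a': occ=1, LF[5]=C('a')+1=1+1=2
L[6]='c': occ=1, LF[6]=C('c')+1=9+1=10
L[7]='b': occ=2, LF[7]=C('b')+2=4+2=6
L[8]='b': occ=3, LF[8]=C('b')+3=4+3=7
L[9]='c': occ=2, LF[9]=C('c')+2=9+2=11
L[10]='c': occ=3, LF[10]=C('c')+3=9+3=12
L[11]='b': occ=4, LF[11]=C('b')+4=4+4=8
L[12]='a': occ=2, LF[12]=C('a')+2=1+2=3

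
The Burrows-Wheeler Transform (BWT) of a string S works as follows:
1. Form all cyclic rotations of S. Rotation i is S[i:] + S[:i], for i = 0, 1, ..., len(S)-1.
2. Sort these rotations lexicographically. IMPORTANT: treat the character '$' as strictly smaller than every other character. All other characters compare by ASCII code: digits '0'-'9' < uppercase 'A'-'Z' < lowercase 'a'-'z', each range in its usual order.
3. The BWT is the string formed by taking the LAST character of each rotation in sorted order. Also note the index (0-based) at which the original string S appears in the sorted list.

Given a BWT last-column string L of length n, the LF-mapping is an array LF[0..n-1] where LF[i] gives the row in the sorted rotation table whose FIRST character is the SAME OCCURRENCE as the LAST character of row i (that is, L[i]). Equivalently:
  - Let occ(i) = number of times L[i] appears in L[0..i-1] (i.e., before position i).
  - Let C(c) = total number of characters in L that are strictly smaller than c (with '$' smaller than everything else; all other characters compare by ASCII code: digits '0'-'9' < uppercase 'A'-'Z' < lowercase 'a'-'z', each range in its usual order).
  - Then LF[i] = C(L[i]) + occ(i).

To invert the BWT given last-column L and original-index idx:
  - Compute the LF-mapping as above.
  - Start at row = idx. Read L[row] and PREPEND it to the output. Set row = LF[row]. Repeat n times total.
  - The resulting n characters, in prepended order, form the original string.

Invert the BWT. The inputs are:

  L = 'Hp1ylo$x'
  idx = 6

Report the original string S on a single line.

LF mapping: 2 5 1 7 3 4 0 6
Walk LF starting at row 6, prepending L[row]:
  step 1: row=6, L[6]='$', prepend. Next row=LF[6]=0
  step 2: row=0, L[0]='H', prepend. Next row=LF[0]=2
  step 3: row=2, L[2]='1', prepend. Next row=LF[2]=1
  step 4: row=1, L[1]='p', prepend. Next row=LF[1]=5
  step 5: row=5, L[5]='o', prepend. Next row=LF[5]=4
  step 6: row=4, L[4]='l', prepend. Next row=LF[4]=3
  step 7: row=3, L[3]='y', prepend. Next row=LF[3]=7
  step 8: row=7, L[7]='x', prepend. Next row=LF[7]=6
Reversed output: xylop1H$

Answer: xylop1H$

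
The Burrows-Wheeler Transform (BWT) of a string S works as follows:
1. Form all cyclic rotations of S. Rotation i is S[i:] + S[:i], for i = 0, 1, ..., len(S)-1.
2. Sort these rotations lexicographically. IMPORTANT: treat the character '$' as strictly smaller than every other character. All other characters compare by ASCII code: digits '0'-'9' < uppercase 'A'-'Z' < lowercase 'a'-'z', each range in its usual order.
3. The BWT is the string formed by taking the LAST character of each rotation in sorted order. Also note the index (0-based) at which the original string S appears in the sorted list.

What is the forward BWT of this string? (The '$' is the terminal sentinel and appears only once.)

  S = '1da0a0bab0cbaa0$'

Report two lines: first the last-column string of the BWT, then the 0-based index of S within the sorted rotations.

All 16 rotations (rotation i = S[i:]+S[:i]):
  rot[0] = 1da0a0bab0cbaa0$
  rot[1] = da0a0bab0cbaa0$1
  rot[2] = a0a0bab0cbaa0$1d
  rot[3] = 0a0bab0cbaa0$1da
  rot[4] = a0bab0cbaa0$1da0
  rot[5] = 0bab0cbaa0$1da0a
  rot[6] = bab0cbaa0$1da0a0
  rot[7] = ab0cbaa0$1da0a0b
  rot[8] = b0cbaa0$1da0a0ba
  rot[9] = 0cbaa0$1da0a0bab
  rot[10] = cbaa0$1da0a0bab0
  rot[11] = baa0$1da0a0bab0c
  rot[12] = aa0$1da0a0bab0cb
  rot[13] = a0$1da0a0bab0cba
  rot[14] = 0$1da0a0bab0cbaa
  rot[15] = $1da0a0bab0cbaa0
Sorted (with $ < everything):
  sorted[0] = $1da0a0bab0cbaa0  (last char: '0')
  sorted[1] = 0$1da0a0bab0cbaa  (last char: 'a')
  sorted[2] = 0a0bab0cbaa0$1da  (last char: 'a')
  sorted[3] = 0bab0cbaa0$1da0a  (last char: 'a')
  sorted[4] = 0cbaa0$1da0a0bab  (last char: 'b')
  sorted[5] = 1da0a0bab0cbaa0$  (last char: '$')
  sorted[6] = a0$1da0a0bab0cba  (last char: 'a')
  sorted[7] = a0a0bab0cbaa0$1d  (last char: 'd')
  sorted[8] = a0bab0cbaa0$1da0  (last char: '0')
  sorted[9] = aa0$1da0a0bab0cb  (last char: 'b')
  sorted[10] = ab0cbaa0$1da0a0b  (last char: 'b')
  sorted[11] = b0cbaa0$1da0a0ba  (last char: 'a')
  sorted[12] = baa0$1da0a0bab0c  (last char: 'c')
  sorted[13] = bab0cbaa0$1da0a0  (last char: '0')
  sorted[14] = cbaa0$1da0a0bab0  (last char: '0')
  sorted[15] = da0a0bab0cbaa0$1  (last char: '1')
Last column: 0aaab$ad0bbac001
Original string S is at sorted index 5

Answer: 0aaab$ad0bbac001
5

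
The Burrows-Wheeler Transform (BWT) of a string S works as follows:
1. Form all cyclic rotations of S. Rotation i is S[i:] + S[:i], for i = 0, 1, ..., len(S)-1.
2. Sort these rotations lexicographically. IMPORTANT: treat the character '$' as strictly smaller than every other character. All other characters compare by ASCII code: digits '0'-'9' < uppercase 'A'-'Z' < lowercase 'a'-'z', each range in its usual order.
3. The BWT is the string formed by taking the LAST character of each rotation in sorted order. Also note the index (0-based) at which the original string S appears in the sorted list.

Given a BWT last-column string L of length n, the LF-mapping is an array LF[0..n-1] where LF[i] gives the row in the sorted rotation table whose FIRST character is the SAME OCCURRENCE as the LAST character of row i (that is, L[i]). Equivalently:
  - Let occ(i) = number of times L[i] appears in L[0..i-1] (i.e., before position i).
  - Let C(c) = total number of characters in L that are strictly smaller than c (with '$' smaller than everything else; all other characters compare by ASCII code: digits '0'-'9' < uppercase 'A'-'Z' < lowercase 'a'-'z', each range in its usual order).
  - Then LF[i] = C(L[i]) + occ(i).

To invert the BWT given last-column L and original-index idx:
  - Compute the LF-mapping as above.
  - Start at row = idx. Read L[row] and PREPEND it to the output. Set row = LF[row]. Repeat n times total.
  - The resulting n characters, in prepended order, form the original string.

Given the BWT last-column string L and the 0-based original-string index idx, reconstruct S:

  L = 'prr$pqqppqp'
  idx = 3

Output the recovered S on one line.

Answer: pqqprppqrp$

Derivation:
LF mapping: 1 9 10 0 2 6 7 3 4 8 5
Walk LF starting at row 3, prepending L[row]:
  step 1: row=3, L[3]='$', prepend. Next row=LF[3]=0
  step 2: row=0, L[0]='p', prepend. Next row=LF[0]=1
  step 3: row=1, L[1]='r', prepend. Next row=LF[1]=9
  step 4: row=9, L[9]='q', prepend. Next row=LF[9]=8
  step 5: row=8, L[8]='p', prepend. Next row=LF[8]=4
  step 6: row=4, L[4]='p', prepend. Next row=LF[4]=2
  step 7: row=2, L[2]='r', prepend. Next row=LF[2]=10
  step 8: row=10, L[10]='p', prepend. Next row=LF[10]=5
  step 9: row=5, L[5]='q', prepend. Next row=LF[5]=6
  step 10: row=6, L[6]='q', prepend. Next row=LF[6]=7
  step 11: row=7, L[7]='p', prepend. Next row=LF[7]=3
Reversed output: pqqprppqrp$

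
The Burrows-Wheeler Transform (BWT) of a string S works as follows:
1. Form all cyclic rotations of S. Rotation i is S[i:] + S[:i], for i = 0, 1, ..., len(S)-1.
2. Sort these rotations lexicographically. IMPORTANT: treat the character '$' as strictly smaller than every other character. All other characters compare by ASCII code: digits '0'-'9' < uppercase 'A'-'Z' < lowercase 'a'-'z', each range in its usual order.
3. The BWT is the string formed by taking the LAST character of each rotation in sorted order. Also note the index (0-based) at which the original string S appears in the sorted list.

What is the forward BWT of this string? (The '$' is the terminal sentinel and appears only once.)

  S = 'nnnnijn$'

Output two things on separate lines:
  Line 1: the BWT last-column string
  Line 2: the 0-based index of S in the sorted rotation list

Answer: nnijnnn$
7

Derivation:
All 8 rotations (rotation i = S[i:]+S[:i]):
  rot[0] = nnnnijn$
  rot[1] = nnnijn$n
  rot[2] = nnijn$nn
  rot[3] = nijn$nnn
  rot[4] = ijn$nnnn
  rot[5] = jn$nnnni
  rot[6] = n$nnnnij
  rot[7] = $nnnnijn
Sorted (with $ < everything):
  sorted[0] = $nnnnijn  (last char: 'n')
  sorted[1] = ijn$nnnn  (last char: 'n')
  sorted[2] = jn$nnnni  (last char: 'i')
  sorted[3] = n$nnnnij  (last char: 'j')
  sorted[4] = nijn$nnn  (last char: 'n')
  sorted[5] = nnijn$nn  (last char: 'n')
  sorted[6] = nnnijn$n  (last char: 'n')
  sorted[7] = nnnnijn$  (last char: '$')
Last column: nnijnnn$
Original string S is at sorted index 7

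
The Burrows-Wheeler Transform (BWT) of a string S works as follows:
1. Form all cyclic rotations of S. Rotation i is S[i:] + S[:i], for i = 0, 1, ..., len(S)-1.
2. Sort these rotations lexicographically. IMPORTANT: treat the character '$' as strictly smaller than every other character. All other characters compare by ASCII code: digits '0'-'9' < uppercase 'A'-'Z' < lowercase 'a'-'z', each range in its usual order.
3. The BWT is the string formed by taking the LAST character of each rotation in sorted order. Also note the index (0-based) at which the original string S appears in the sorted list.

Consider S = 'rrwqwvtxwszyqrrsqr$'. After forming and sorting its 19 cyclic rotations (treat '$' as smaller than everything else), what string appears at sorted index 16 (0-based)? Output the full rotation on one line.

All 19 rotations (rotation i = S[i:]+S[:i]):
  rot[0] = rrwqwvtxwszyqrrsqr$
  rot[1] = rwqwvtxwszyqrrsqr$r
  rot[2] = wqwvtxwszyqrrsqr$rr
  rot[3] = qwvtxwszyqrrsqr$rrw
  rot[4] = wvtxwszyqrrsqr$rrwq
  rot[5] = vtxwszyqrrsqr$rrwqw
  rot[6] = txwszyqrrsqr$rrwqwv
  rot[7] = xwszyqrrsqr$rrwqwvt
  rot[8] = wszyqrrsqr$rrwqwvtx
  rot[9] = szyqrrsqr$rrwqwvtxw
  rot[10] = zyqrrsqr$rrwqwvtxws
  rot[11] = yqrrsqr$rrwqwvtxwsz
  rot[12] = qrrsqr$rrwqwvtxwszy
  rot[13] = rrsqr$rrwqwvtxwszyq
  rot[14] = rsqr$rrwqwvtxwszyqr
  rot[15] = sqr$rrwqwvtxwszyqrr
  rot[16] = qr$rrwqwvtxwszyqrrs
  rot[17] = r$rrwqwvtxwszyqrrsq
  rot[18] = $rrwqwvtxwszyqrrsqr
Sorted (with $ < everything):
  sorted[0] = $rrwqwvtxwszyqrrsqr
  sorted[1] = qr$rrwqwvtxwszyqrrs
  sorted[2] = qrrsqr$rrwqwvtxwszy
  sorted[3] = qwvtxwszyqrrsqr$rrw
  sorted[4] = r$rrwqwvtxwszyqrrsq
  sorted[5] = rrsqr$rrwqwvtxwszyq
  sorted[6] = rrwqwvtxwszyqrrsqr$
  sorted[7] = rsqr$rrwqwvtxwszyqr
  sorted[8] = rwqwvtxwszyqrrsqr$r
  sorted[9] = sqr$rrwqwvtxwszyqrr
  sorted[10] = szyqrrsqr$rrwqwvtxw
  sorted[11] = txwszyqrrsqr$rrwqwv
  sorted[12] = vtxwszyqrrsqr$rrwqw
  sorted[13] = wqwvtxwszyqrrsqr$rr
  sorted[14] = wszyqrrsqr$rrwqwvtx
  sorted[15] = wvtxwszyqrrsqr$rrwq
  sorted[16] = xwszyqrrsqr$rrwqwvt
  sorted[17] = yqrrsqr$rrwqwvtxwsz
  sorted[18] = zyqrrsqr$rrwqwvtxws
sorted[16] = xwszyqrrsqr$rrwqwvt

Answer: xwszyqrrsqr$rrwqwvt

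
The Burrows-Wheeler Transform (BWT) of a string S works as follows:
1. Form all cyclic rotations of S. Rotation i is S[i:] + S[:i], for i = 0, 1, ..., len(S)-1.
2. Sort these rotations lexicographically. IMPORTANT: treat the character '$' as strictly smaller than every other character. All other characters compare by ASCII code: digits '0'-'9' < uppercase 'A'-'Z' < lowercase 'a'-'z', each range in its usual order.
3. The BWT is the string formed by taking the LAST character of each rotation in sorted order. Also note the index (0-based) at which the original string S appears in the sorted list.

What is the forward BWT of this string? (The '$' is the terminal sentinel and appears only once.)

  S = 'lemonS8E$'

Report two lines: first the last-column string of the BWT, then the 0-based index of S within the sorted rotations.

All 9 rotations (rotation i = S[i:]+S[:i]):
  rot[0] = lemonS8E$
  rot[1] = emonS8E$l
  rot[2] = monS8E$le
  rot[3] = onS8E$lem
  rot[4] = nS8E$lemo
  rot[5] = S8E$lemon
  rot[6] = 8E$lemonS
  rot[7] = E$lemonS8
  rot[8] = $lemonS8E
Sorted (with $ < everything):
  sorted[0] = $lemonS8E  (last char: 'E')
  sorted[1] = 8E$lemonS  (last char: 'S')
  sorted[2] = E$lemonS8  (last char: '8')
  sorted[3] = S8E$lemon  (last char: 'n')
  sorted[4] = emonS8E$l  (last char: 'l')
  sorted[5] = lemonS8E$  (last char: '$')
  sorted[6] = monS8E$le  (last char: 'e')
  sorted[7] = nS8E$lemo  (last char: 'o')
  sorted[8] = onS8E$lem  (last char: 'm')
Last column: ES8nl$eom
Original string S is at sorted index 5

Answer: ES8nl$eom
5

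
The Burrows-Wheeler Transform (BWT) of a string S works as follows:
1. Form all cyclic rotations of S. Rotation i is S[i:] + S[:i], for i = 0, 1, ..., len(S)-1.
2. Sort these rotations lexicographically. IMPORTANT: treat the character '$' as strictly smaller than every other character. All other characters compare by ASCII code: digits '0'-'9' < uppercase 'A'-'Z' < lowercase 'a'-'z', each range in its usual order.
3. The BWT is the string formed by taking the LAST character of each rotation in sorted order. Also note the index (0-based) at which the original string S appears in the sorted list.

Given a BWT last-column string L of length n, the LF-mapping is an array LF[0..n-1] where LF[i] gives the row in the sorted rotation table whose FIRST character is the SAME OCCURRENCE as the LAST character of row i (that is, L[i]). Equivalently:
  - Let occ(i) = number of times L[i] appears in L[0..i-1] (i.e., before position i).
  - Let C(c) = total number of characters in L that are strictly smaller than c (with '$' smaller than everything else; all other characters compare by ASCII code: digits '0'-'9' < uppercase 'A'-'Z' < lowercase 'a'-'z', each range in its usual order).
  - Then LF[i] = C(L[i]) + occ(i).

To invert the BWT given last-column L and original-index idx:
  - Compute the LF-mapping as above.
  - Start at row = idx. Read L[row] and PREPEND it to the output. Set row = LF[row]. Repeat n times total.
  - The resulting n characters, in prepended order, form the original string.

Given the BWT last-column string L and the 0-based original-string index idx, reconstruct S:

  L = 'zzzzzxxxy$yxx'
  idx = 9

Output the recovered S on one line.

LF mapping: 8 9 10 11 12 1 2 3 6 0 7 4 5
Walk LF starting at row 9, prepending L[row]:
  step 1: row=9, L[9]='$', prepend. Next row=LF[9]=0
  step 2: row=0, L[0]='z', prepend. Next row=LF[0]=8
  step 3: row=8, L[8]='y', prepend. Next row=LF[8]=6
  step 4: row=6, L[6]='x', prepend. Next row=LF[6]=2
  step 5: row=2, L[2]='z', prepend. Next row=LF[2]=10
  step 6: row=10, L[10]='y', prepend. Next row=LF[10]=7
  step 7: row=7, L[7]='x', prepend. Next row=LF[7]=3
  step 8: row=3, L[3]='z', prepend. Next row=LF[3]=11
  step 9: row=11, L[11]='x', prepend. Next row=LF[11]=4
  step 10: row=4, L[4]='z', prepend. Next row=LF[4]=12
  step 11: row=12, L[12]='x', prepend. Next row=LF[12]=5
  step 12: row=5, L[5]='x', prepend. Next row=LF[5]=1
  step 13: row=1, L[1]='z', prepend. Next row=LF[1]=9
Reversed output: zxxzxzxyzxyz$

Answer: zxxzxzxyzxyz$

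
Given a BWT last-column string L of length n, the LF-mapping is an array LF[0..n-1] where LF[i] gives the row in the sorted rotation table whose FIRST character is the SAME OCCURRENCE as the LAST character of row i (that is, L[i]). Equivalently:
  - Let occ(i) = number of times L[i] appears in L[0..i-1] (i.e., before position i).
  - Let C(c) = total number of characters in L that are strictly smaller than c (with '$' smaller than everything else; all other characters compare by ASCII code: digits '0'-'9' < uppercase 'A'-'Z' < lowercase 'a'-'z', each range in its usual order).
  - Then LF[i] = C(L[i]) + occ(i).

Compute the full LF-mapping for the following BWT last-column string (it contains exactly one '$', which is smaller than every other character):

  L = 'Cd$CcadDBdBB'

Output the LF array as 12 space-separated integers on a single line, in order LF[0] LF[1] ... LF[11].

Char counts: '$':1, 'B':3, 'C':2, 'D':1, 'a':1, 'c':1, 'd':3
C (first-col start): C('$')=0, C('B')=1, C('C')=4, C('D')=6, C('a')=7, C('c')=8, C('d')=9
L[0]='C': occ=0, LF[0]=C('C')+0=4+0=4
L[1]='d': occ=0, LF[1]=C('d')+0=9+0=9
L[2]='$': occ=0, LF[2]=C('$')+0=0+0=0
L[3]='C': occ=1, LF[3]=C('C')+1=4+1=5
L[4]='c': occ=0, LF[4]=C('c')+0=8+0=8
L[5]='a': occ=0, LF[5]=C('a')+0=7+0=7
L[6]='d': occ=1, LF[6]=C('d')+1=9+1=10
L[7]='D': occ=0, LF[7]=C('D')+0=6+0=6
L[8]='B': occ=0, LF[8]=C('B')+0=1+0=1
L[9]='d': occ=2, LF[9]=C('d')+2=9+2=11
L[10]='B': occ=1, LF[10]=C('B')+1=1+1=2
L[11]='B': occ=2, LF[11]=C('B')+2=1+2=3

Answer: 4 9 0 5 8 7 10 6 1 11 2 3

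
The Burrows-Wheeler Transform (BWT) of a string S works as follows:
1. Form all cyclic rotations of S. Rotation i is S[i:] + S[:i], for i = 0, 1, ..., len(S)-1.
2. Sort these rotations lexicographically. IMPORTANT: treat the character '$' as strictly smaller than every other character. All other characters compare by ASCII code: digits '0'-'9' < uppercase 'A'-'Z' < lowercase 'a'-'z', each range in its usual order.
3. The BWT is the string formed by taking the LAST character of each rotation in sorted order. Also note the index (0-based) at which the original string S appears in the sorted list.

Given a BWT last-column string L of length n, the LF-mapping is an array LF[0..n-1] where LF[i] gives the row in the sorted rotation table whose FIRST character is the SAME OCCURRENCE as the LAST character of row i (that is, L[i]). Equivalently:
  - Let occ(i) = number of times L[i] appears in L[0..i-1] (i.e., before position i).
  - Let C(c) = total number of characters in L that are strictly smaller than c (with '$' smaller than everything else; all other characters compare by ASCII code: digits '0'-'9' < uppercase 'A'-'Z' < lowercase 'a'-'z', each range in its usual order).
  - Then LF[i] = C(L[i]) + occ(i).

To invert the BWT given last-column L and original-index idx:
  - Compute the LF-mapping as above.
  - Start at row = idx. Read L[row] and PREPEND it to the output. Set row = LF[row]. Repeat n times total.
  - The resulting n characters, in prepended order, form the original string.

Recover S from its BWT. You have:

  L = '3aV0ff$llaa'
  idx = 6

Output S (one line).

LF mapping: 2 4 3 1 7 8 0 9 10 5 6
Walk LF starting at row 6, prepending L[row]:
  step 1: row=6, L[6]='$', prepend. Next row=LF[6]=0
  step 2: row=0, L[0]='3', prepend. Next row=LF[0]=2
  step 3: row=2, L[2]='V', prepend. Next row=LF[2]=3
  step 4: row=3, L[3]='0', prepend. Next row=LF[3]=1
  step 5: row=1, L[1]='a', prepend. Next row=LF[1]=4
  step 6: row=4, L[4]='f', prepend. Next row=LF[4]=7
  step 7: row=7, L[7]='l', prepend. Next row=LF[7]=9
  step 8: row=9, L[9]='a', prepend. Next row=LF[9]=5
  step 9: row=5, L[5]='f', prepend. Next row=LF[5]=8
  step 10: row=8, L[8]='l', prepend. Next row=LF[8]=10
  step 11: row=10, L[10]='a', prepend. Next row=LF[10]=6
Reversed output: alfalfa0V3$

Answer: alfalfa0V3$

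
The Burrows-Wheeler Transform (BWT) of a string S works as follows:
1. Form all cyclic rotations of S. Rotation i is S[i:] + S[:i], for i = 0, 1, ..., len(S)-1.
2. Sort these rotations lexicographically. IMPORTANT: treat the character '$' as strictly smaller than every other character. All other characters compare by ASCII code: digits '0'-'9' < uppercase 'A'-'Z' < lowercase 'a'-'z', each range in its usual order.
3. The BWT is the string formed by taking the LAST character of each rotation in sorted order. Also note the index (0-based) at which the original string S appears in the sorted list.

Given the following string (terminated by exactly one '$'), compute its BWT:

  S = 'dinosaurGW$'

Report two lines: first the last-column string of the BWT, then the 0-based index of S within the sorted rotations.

Answer: WrGs$dinuoa
4

Derivation:
All 11 rotations (rotation i = S[i:]+S[:i]):
  rot[0] = dinosaurGW$
  rot[1] = inosaurGW$d
  rot[2] = nosaurGW$di
  rot[3] = osaurGW$din
  rot[4] = saurGW$dino
  rot[5] = aurGW$dinos
  rot[6] = urGW$dinosa
  rot[7] = rGW$dinosau
  rot[8] = GW$dinosaur
  rot[9] = W$dinosaurG
  rot[10] = $dinosaurGW
Sorted (with $ < everything):
  sorted[0] = $dinosaurGW  (last char: 'W')
  sorted[1] = GW$dinosaur  (last char: 'r')
  sorted[2] = W$dinosaurG  (last char: 'G')
  sorted[3] = aurGW$dinos  (last char: 's')
  sorted[4] = dinosaurGW$  (last char: '$')
  sorted[5] = inosaurGW$d  (last char: 'd')
  sorted[6] = nosaurGW$di  (last char: 'i')
  sorted[7] = osaurGW$din  (last char: 'n')
  sorted[8] = rGW$dinosau  (last char: 'u')
  sorted[9] = saurGW$dino  (last char: 'o')
  sorted[10] = urGW$dinosa  (last char: 'a')
Last column: WrGs$dinuoa
Original string S is at sorted index 4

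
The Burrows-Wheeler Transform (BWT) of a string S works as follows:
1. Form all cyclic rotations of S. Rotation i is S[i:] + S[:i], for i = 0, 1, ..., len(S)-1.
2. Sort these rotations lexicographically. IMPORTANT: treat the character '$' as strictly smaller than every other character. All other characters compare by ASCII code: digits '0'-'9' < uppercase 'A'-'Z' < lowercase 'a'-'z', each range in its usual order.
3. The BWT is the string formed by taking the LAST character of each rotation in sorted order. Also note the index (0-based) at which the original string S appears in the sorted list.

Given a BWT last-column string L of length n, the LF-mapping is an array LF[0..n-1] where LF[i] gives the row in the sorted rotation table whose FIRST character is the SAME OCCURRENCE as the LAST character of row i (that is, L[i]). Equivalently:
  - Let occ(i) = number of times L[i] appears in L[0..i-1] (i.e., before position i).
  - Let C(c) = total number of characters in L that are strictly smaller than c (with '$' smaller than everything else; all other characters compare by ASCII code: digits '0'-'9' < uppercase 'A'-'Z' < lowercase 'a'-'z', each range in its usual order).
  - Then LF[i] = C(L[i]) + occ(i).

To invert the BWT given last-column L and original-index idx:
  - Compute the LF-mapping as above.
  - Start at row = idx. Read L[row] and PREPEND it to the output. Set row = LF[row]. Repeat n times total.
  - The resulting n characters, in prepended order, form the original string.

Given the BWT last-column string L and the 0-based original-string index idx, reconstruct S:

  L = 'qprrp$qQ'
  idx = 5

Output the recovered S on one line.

LF mapping: 4 2 6 7 3 0 5 1
Walk LF starting at row 5, prepending L[row]:
  step 1: row=5, L[5]='$', prepend. Next row=LF[5]=0
  step 2: row=0, L[0]='q', prepend. Next row=LF[0]=4
  step 3: row=4, L[4]='p', prepend. Next row=LF[4]=3
  step 4: row=3, L[3]='r', prepend. Next row=LF[3]=7
  step 5: row=7, L[7]='Q', prepend. Next row=LF[7]=1
  step 6: row=1, L[1]='p', prepend. Next row=LF[1]=2
  step 7: row=2, L[2]='r', prepend. Next row=LF[2]=6
  step 8: row=6, L[6]='q', prepend. Next row=LF[6]=5
Reversed output: qrpQrpq$

Answer: qrpQrpq$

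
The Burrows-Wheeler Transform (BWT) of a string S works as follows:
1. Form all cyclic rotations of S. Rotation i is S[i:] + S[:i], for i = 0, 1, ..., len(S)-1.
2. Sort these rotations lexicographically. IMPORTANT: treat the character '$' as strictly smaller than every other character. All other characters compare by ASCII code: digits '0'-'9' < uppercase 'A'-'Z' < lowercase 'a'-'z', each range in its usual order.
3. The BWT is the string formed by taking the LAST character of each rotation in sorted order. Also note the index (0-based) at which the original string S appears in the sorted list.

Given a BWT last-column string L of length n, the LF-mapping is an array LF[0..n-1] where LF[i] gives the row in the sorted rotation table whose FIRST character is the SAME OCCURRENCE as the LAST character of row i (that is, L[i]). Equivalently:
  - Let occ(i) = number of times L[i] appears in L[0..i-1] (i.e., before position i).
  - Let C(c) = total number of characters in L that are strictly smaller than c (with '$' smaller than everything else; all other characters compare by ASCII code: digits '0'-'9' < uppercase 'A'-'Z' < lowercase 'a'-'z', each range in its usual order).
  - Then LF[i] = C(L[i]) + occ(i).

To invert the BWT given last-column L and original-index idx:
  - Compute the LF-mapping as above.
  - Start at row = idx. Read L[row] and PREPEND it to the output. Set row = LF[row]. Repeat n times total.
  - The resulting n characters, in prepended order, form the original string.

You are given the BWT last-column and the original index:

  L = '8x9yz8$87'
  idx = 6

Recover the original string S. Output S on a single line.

LF mapping: 2 6 5 7 8 3 0 4 1
Walk LF starting at row 6, prepending L[row]:
  step 1: row=6, L[6]='$', prepend. Next row=LF[6]=0
  step 2: row=0, L[0]='8', prepend. Next row=LF[0]=2
  step 3: row=2, L[2]='9', prepend. Next row=LF[2]=5
  step 4: row=5, L[5]='8', prepend. Next row=LF[5]=3
  step 5: row=3, L[3]='y', prepend. Next row=LF[3]=7
  step 6: row=7, L[7]='8', prepend. Next row=LF[7]=4
  step 7: row=4, L[4]='z', prepend. Next row=LF[4]=8
  step 8: row=8, L[8]='7', prepend. Next row=LF[8]=1
  step 9: row=1, L[1]='x', prepend. Next row=LF[1]=6
Reversed output: x7z8y898$

Answer: x7z8y898$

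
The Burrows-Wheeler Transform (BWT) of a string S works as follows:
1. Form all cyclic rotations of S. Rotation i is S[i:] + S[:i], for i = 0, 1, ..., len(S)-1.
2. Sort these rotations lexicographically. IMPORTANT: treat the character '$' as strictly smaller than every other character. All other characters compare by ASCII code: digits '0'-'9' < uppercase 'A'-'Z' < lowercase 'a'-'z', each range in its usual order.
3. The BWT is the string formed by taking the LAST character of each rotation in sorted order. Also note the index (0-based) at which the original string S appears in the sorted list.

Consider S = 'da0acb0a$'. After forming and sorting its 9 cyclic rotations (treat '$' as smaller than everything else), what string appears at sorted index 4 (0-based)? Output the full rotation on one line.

Answer: a0acb0a$d

Derivation:
All 9 rotations (rotation i = S[i:]+S[:i]):
  rot[0] = da0acb0a$
  rot[1] = a0acb0a$d
  rot[2] = 0acb0a$da
  rot[3] = acb0a$da0
  rot[4] = cb0a$da0a
  rot[5] = b0a$da0ac
  rot[6] = 0a$da0acb
  rot[7] = a$da0acb0
  rot[8] = $da0acb0a
Sorted (with $ < everything):
  sorted[0] = $da0acb0a
  sorted[1] = 0a$da0acb
  sorted[2] = 0acb0a$da
  sorted[3] = a$da0acb0
  sorted[4] = a0acb0a$d
  sorted[5] = acb0a$da0
  sorted[6] = b0a$da0ac
  sorted[7] = cb0a$da0a
  sorted[8] = da0acb0a$
sorted[4] = a0acb0a$d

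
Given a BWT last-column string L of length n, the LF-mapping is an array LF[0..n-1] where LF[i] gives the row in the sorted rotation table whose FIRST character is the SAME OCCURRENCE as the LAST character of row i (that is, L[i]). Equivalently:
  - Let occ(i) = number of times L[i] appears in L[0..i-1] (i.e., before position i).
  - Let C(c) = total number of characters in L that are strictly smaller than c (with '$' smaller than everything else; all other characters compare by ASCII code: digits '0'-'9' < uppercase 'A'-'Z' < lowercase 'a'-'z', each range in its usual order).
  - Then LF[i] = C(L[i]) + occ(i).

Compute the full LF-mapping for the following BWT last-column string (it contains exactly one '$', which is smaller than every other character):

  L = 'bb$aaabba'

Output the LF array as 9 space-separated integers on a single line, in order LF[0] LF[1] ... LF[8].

Answer: 5 6 0 1 2 3 7 8 4

Derivation:
Char counts: '$':1, 'a':4, 'b':4
C (first-col start): C('$')=0, C('a')=1, C('b')=5
L[0]='b': occ=0, LF[0]=C('b')+0=5+0=5
L[1]='b': occ=1, LF[1]=C('b')+1=5+1=6
L[2]='$': occ=0, LF[2]=C('$')+0=0+0=0
L[3]='a': occ=0, LF[3]=C('a')+0=1+0=1
L[4]='a': occ=1, LF[4]=C('a')+1=1+1=2
L[5]='a': occ=2, LF[5]=C('a')+2=1+2=3
L[6]='b': occ=2, LF[6]=C('b')+2=5+2=7
L[7]='b': occ=3, LF[7]=C('b')+3=5+3=8
L[8]='a': occ=3, LF[8]=C('a')+3=1+3=4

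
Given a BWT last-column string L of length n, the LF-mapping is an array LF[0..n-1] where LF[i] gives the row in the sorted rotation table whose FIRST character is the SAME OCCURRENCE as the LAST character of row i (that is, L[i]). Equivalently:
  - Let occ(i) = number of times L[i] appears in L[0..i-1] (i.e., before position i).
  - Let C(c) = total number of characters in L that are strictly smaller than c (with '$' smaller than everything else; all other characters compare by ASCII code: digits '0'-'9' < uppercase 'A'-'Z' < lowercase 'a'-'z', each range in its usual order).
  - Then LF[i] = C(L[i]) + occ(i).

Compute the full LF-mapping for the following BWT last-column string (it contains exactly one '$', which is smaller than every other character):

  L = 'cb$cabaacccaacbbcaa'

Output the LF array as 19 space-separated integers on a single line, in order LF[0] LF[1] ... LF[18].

Answer: 12 8 0 13 1 9 2 3 14 15 16 4 5 17 10 11 18 6 7

Derivation:
Char counts: '$':1, 'a':7, 'b':4, 'c':7
C (first-col start): C('$')=0, C('a')=1, C('b')=8, C('c')=12
L[0]='c': occ=0, LF[0]=C('c')+0=12+0=12
L[1]='b': occ=0, LF[1]=C('b')+0=8+0=8
L[2]='$': occ=0, LF[2]=C('$')+0=0+0=0
L[3]='c': occ=1, LF[3]=C('c')+1=12+1=13
L[4]='a': occ=0, LF[4]=C('a')+0=1+0=1
L[5]='b': occ=1, LF[5]=C('b')+1=8+1=9
L[6]='a': occ=1, LF[6]=C('a')+1=1+1=2
L[7]='a': occ=2, LF[7]=C('a')+2=1+2=3
L[8]='c': occ=2, LF[8]=C('c')+2=12+2=14
L[9]='c': occ=3, LF[9]=C('c')+3=12+3=15
L[10]='c': occ=4, LF[10]=C('c')+4=12+4=16
L[11]='a': occ=3, LF[11]=C('a')+3=1+3=4
L[12]='a': occ=4, LF[12]=C('a')+4=1+4=5
L[13]='c': occ=5, LF[13]=C('c')+5=12+5=17
L[14]='b': occ=2, LF[14]=C('b')+2=8+2=10
L[15]='b': occ=3, LF[15]=C('b')+3=8+3=11
L[16]='c': occ=6, LF[16]=C('c')+6=12+6=18
L[17]='a': occ=5, LF[17]=C('a')+5=1+5=6
L[18]='a': occ=6, LF[18]=C('a')+6=1+6=7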